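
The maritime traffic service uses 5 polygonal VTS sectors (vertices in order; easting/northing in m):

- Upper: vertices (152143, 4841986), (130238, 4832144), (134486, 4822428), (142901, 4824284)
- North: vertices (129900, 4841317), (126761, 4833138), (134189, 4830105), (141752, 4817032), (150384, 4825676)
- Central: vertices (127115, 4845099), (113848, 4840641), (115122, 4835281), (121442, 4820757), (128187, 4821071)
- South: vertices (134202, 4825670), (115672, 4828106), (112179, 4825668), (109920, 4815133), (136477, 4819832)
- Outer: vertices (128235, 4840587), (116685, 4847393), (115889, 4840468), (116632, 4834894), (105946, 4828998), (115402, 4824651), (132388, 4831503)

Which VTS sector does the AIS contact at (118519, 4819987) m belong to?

Cast a ray rightward from (118519, 4819987). For each polygon, the edges (by vertex number in listed order) whose endpoints lie on opposite sides of northing = 4819987, where each meets that height, and whether that is right or left of the point:
Upper: no edge straddles that height → 0 crossings.
North: 3–4 at easting≈140042.5 (right), 4–5 at easting≈144702.9 (right) → 2 crossings.
Central: no edge straddles that height → 0 crossings.
South: 3–4 at easting≈110960.8 (left), 5–1 at easting≈136416.6 (right) → 1 crossing.
Outer: no edge straddles that height → 0 crossings.
Only South has an odd count, so the point is inside South.

South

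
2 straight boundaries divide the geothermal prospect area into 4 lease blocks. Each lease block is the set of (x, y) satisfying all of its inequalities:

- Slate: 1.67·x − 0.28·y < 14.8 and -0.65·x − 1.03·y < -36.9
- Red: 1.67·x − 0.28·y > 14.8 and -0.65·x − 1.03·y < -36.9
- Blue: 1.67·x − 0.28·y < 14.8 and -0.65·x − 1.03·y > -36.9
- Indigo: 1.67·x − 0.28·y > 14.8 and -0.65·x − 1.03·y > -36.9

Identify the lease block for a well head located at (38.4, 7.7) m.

1.67·38.4 − 0.28·7.7 = 61.972, which is > 14.8
-0.65·38.4 − 1.03·7.7 = -32.891, which is > -36.9
This sign pattern matches Indigo.

Indigo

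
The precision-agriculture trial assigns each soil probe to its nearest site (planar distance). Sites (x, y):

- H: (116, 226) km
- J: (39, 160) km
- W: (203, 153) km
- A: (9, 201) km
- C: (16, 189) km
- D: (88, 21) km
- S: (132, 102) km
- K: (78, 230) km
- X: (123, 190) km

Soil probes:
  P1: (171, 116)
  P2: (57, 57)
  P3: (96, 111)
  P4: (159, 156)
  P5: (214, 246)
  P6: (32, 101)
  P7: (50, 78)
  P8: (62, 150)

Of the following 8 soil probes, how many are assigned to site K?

0

P1 → S
P2 → D
P3 → S
P4 → W
P5 → W
P6 → J
P7 → D
P8 → J
0 of the 8 go to K.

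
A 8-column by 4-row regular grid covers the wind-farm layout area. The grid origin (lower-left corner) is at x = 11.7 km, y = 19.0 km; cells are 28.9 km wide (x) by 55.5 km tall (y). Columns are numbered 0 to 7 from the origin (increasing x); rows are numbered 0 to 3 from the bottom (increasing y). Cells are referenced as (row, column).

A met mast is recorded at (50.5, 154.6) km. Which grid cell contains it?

Column index: ⌊(50.5 − 11.7) / 28.9⌋ = ⌊1.343⌋ = 1
Row offset from origin: ⌊(154.6 − 19.0) / 55.5⌋ = ⌊2.443⌋ = 2 → row 2

(2, 1)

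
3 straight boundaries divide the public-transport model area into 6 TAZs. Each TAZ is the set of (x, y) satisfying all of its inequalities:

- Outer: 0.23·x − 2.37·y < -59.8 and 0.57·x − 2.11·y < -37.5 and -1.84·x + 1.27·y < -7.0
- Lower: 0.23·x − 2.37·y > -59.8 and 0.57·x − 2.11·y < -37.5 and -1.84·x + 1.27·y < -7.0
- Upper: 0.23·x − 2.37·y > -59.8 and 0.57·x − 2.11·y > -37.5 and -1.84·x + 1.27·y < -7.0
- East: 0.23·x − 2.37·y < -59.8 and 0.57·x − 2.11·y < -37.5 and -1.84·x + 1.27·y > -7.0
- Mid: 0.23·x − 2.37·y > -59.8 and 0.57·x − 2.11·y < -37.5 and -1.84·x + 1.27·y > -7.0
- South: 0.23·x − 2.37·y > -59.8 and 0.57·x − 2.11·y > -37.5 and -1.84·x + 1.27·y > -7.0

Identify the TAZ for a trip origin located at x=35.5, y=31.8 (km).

0.23·35.5 − 2.37·31.8 = -67.201, which is < -59.8
0.57·35.5 − 2.11·31.8 = -46.863, which is < -37.5
-1.84·35.5 + 1.27·31.8 = -24.934, which is < -7.0
This sign pattern matches Outer.

Outer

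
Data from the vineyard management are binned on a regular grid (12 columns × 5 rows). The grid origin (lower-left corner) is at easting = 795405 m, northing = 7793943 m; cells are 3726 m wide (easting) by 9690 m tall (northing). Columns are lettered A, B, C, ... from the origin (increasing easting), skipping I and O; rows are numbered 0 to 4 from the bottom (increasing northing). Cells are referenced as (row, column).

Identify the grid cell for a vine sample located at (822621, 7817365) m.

(2, H)

Column index: ⌊(822621 − 795405) / 3726⌋ = ⌊7.304⌋ = 7 → column H
Row offset from origin: ⌊(7817365 − 7793943) / 9690⌋ = ⌊2.417⌋ = 2 → row 2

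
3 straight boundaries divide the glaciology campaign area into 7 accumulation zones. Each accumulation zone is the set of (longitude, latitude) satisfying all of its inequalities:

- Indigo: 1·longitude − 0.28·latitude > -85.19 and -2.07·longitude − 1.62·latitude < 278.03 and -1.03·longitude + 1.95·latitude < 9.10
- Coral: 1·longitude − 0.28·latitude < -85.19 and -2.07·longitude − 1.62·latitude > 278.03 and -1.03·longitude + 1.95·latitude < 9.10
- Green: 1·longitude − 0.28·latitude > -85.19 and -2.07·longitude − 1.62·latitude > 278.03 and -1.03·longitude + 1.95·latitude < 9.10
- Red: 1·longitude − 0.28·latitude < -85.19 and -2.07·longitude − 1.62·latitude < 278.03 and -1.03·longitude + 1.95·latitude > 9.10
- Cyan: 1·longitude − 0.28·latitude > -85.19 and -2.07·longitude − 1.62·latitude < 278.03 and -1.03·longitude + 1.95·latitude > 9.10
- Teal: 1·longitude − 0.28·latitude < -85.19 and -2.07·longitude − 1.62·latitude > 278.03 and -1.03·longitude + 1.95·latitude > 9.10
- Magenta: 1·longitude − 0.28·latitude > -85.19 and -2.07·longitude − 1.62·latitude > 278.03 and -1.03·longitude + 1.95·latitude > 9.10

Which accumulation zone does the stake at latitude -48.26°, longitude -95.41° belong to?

Indigo

1·-95.41 − 0.28·-48.26 = -81.897, which is > -85.19
-2.07·-95.41 − 1.62·-48.26 = 275.680, which is < 278.03
-1.03·-95.41 + 1.95·-48.26 = 4.165, which is < 9.10
This sign pattern matches Indigo.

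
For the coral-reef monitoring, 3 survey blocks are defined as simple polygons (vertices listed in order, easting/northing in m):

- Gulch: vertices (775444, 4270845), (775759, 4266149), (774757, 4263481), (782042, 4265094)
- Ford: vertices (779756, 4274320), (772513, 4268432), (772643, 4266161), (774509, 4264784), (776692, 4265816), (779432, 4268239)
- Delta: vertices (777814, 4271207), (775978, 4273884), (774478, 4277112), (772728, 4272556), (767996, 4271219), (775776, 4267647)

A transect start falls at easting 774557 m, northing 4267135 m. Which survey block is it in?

Ford

Cast a ray rightward from (774557, 4267135). For each polygon, the edges (by vertex number in listed order) whose endpoints lie on opposite sides of northing = 4267135, where each meets that height, and whether that is right or left of the point:
Gulch: 1–2 at easting≈775692.9 (right), 4–1 at easting≈779700.4 (right) → 2 crossings.
Ford: 2–3 at easting≈772587.2 (left), 5–6 at easting≈778183.6 (right) → 1 crossing.
Delta: no edge straddles that height → 0 crossings.
Only Ford has an odd count, so the point is inside Ford.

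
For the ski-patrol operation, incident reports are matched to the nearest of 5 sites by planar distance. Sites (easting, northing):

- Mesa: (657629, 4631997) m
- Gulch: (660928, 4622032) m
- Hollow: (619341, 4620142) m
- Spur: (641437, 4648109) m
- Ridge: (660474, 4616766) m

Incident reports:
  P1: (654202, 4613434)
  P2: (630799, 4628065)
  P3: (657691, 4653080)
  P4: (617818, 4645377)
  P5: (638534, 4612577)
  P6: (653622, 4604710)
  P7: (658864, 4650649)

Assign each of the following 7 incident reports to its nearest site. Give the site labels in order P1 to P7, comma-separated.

P1 → Ridge (d²=50440208.00)
P2 → Hollow (d²=194059693.00)
P3 → Spur (d²=288903357.00)
P4 → Spur (d²=565320985.00)
P5 → Hollow (d²=425600474.00)
P6 → Ridge (d²=192297040.00)
P7 → Spur (d²=310151929.00)

Ridge, Hollow, Spur, Spur, Hollow, Ridge, Spur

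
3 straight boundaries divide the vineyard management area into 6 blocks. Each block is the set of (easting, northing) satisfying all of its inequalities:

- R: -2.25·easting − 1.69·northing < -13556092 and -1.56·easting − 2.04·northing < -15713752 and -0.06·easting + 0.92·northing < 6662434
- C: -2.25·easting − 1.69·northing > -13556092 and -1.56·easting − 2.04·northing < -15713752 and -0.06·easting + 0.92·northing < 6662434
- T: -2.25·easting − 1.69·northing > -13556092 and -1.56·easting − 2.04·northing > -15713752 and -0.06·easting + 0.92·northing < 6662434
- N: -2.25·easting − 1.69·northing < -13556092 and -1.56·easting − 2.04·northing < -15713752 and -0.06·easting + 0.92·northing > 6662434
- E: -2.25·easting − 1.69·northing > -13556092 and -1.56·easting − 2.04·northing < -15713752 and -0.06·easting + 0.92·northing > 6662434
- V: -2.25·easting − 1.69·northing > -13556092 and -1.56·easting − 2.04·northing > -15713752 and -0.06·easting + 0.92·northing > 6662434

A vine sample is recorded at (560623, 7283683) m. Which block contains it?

-2.25·560623 − 1.69·7283683 = -13570826.020, which is < -13556092
-1.56·560623 − 2.04·7283683 = -15733285.200, which is < -15713752
-0.06·560623 + 0.92·7283683 = 6667350.980, which is > 6662434
This sign pattern matches N.

N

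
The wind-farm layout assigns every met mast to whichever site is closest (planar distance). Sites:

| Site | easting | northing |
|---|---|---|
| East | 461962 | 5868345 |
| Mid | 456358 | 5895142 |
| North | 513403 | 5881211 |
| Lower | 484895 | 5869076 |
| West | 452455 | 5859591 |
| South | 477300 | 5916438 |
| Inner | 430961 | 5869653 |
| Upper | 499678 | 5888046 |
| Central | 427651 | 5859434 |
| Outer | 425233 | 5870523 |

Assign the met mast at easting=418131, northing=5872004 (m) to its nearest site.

Squared distances to each site:
East: 1934544842.000; Mid: 1996670573.000; North: 9161522833.000; Lower: 4466004880.000; West: 1332219545.000; South: 5475350917.000; Inner: 170136101.000; Upper: 6907258973.000; Central: 248635300.000; Outer: 52631765.000.
Minimum at Outer.

Outer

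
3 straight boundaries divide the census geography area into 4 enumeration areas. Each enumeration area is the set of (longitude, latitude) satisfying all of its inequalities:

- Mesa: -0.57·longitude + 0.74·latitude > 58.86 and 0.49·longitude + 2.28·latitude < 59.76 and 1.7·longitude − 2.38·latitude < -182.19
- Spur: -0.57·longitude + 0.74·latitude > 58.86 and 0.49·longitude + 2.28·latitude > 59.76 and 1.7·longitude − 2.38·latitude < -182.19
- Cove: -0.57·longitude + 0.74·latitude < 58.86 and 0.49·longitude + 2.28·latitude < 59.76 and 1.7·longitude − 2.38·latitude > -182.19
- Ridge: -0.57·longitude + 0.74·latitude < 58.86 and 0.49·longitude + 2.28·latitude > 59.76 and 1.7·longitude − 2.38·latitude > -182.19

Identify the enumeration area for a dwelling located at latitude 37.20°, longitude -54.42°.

-0.57·-54.42 + 0.74·37.20 = 58.547, which is < 58.86
0.49·-54.42 + 2.28·37.20 = 58.150, which is < 59.76
1.7·-54.42 − 2.38·37.20 = -181.050, which is > -182.19
This sign pattern matches Cove.

Cove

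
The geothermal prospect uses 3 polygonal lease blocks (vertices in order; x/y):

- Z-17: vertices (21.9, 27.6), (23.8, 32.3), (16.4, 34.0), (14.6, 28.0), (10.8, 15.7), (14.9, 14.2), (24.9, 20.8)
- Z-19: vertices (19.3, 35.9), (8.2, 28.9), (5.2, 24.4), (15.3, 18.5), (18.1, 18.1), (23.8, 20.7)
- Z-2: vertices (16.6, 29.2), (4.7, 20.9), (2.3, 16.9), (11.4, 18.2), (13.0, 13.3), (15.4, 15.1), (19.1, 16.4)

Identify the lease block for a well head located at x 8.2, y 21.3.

Cast a ray rightward from (8.2, 21.3). For each polygon, the edges (by vertex number in listed order) whose endpoints lie on opposite sides of y = 21.3, where each meets that height, and whether that is right or left of the point:
Z-17: 4–5 at x≈12.53 (right), 7–1 at x≈24.68 (right) → 2 crossings.
Z-19: 3–4 at x≈10.51 (right), 6–1 at x≈23.62 (right) → 2 crossings.
Z-2: 1–2 at x≈5.27 (left), 7–1 at x≈18.14 (right) → 1 crossing.
Only Z-2 has an odd count, so the point is inside Z-2.

Z-2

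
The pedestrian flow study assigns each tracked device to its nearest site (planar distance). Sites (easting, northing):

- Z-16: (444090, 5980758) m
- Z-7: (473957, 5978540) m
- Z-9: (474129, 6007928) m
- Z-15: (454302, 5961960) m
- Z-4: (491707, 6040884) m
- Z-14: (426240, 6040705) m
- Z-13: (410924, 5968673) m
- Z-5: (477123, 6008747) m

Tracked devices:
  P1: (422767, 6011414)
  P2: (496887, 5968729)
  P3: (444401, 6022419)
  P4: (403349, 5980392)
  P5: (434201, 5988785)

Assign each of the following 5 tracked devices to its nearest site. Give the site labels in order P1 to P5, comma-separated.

Z-14, Z-7, Z-14, Z-13, Z-16

P1 → Z-14 (d²=870024410.00)
P2 → Z-7 (d²=622040621.00)
P3 → Z-14 (d²=664199717.00)
P4 → Z-13 (d²=194715586.00)
P5 → Z-16 (d²=162225050.00)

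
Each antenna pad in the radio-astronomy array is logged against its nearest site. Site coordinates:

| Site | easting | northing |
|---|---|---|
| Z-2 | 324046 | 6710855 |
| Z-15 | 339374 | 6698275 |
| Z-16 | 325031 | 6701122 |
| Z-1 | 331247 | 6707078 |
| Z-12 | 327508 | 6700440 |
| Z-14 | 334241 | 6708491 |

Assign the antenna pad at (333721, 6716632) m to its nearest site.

Z-14

Squared distances to each site:
Z-2: 126979354.000; Z-15: 368935858.000; Z-16: 316076200.000; Z-1: 97399592.000; Z-12: 300782233.000; Z-14: 66546281.000.
Minimum at Z-14.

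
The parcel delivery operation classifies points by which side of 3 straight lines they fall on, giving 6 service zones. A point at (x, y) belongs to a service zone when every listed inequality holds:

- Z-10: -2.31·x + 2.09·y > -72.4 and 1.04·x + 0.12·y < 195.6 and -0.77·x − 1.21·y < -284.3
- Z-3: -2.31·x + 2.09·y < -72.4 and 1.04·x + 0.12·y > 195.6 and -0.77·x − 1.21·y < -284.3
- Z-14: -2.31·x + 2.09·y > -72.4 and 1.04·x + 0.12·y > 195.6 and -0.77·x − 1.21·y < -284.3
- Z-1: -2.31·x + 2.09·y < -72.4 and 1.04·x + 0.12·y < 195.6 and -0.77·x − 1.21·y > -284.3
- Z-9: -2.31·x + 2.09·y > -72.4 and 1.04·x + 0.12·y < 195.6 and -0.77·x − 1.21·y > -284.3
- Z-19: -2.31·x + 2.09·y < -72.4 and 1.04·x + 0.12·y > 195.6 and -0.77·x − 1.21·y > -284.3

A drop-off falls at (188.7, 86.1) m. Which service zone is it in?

Z-19

-2.31·188.7 + 2.09·86.1 = -255.948, which is < -72.4
1.04·188.7 + 0.12·86.1 = 206.580, which is > 195.6
-0.77·188.7 − 1.21·86.1 = -249.480, which is > -284.3
This sign pattern matches Z-19.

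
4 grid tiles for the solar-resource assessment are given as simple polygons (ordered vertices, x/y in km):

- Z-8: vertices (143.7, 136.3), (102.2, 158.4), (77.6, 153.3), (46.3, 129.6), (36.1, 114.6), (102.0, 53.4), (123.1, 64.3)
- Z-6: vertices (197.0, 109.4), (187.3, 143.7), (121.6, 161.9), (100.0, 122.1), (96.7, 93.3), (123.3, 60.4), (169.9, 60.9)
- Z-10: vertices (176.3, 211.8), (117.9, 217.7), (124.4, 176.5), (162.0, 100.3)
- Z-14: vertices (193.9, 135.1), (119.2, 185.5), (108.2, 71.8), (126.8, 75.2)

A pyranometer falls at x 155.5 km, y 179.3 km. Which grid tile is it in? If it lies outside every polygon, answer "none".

Cast a ray rightward from (155.5, 179.3). For each polygon, the edges (by vertex number in listed order) whose endpoints lie on opposite sides of y = 179.3, where each meets that height, and whether that is right or left of the point:
Z-8: no edge straddles that height → 0 crossings.
Z-6: no edge straddles that height → 0 crossings.
Z-10: 2–3 at x≈123.96 (left), 4–1 at x≈172.13 (right) → 1 crossing.
Z-14: 1–2 at x≈128.39 (left), 2–3 at x≈118.60 (left) → 0 crossings.
Only Z-10 has an odd count, so the point is inside Z-10.

Z-10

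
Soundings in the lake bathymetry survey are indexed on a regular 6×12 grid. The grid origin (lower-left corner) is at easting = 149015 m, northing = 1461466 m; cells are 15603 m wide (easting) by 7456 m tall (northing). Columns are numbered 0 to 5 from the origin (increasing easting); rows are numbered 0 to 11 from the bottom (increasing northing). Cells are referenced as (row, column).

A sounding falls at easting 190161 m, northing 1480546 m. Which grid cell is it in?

Column index: ⌊(190161 − 149015) / 15603⌋ = ⌊2.637⌋ = 2
Row offset from origin: ⌊(1480546 − 1461466) / 7456⌋ = ⌊2.559⌋ = 2 → row 2

(2, 2)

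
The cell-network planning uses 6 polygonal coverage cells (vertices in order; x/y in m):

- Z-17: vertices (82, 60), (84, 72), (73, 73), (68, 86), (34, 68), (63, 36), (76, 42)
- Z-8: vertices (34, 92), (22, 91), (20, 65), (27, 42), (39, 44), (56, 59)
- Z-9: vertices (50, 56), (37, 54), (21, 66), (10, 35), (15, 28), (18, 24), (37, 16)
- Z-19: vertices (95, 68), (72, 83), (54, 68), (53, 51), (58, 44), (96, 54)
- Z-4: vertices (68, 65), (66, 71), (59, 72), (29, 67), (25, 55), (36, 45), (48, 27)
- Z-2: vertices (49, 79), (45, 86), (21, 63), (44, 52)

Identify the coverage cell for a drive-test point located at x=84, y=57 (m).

Z-19

Cast a ray rightward from (84, 57). For each polygon, the edges (by vertex number in listed order) whose endpoints lie on opposite sides of y = 57, where each meets that height, and whether that is right or left of the point:
Z-17: 5–6 at x≈44.0 (left), 7–1 at x≈81.0 (left) → 0 crossings.
Z-8: 3–4 at x≈22.4 (left), 5–6 at x≈53.7 (left) → 0 crossings.
Z-9: 2–3 at x≈33.0 (left), 3–4 at x≈17.8 (left) → 0 crossings.
Z-19: 3–4 at x≈53.4 (left), 6–1 at x≈95.8 (right) → 1 crossing.
Z-4: 4–5 at x≈25.7 (left), 7–1 at x≈63.8 (left) → 0 crossings.
Z-2: 3–4 at x≈33.5 (left), 4–1 at x≈44.9 (left) → 0 crossings.
Only Z-19 has an odd count, so the point is inside Z-19.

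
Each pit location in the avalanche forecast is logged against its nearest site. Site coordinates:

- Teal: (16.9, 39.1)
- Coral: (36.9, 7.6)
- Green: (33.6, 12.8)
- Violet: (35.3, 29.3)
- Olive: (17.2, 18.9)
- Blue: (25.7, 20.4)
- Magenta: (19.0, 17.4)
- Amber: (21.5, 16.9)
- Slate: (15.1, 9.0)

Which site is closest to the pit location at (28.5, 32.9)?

Violet

Squared distances to each site:
Teal: 173.000; Coral: 710.650; Green: 430.020; Violet: 59.200; Olive: 323.690; Blue: 164.090; Magenta: 330.500; Amber: 305.000; Slate: 750.770.
Minimum at Violet.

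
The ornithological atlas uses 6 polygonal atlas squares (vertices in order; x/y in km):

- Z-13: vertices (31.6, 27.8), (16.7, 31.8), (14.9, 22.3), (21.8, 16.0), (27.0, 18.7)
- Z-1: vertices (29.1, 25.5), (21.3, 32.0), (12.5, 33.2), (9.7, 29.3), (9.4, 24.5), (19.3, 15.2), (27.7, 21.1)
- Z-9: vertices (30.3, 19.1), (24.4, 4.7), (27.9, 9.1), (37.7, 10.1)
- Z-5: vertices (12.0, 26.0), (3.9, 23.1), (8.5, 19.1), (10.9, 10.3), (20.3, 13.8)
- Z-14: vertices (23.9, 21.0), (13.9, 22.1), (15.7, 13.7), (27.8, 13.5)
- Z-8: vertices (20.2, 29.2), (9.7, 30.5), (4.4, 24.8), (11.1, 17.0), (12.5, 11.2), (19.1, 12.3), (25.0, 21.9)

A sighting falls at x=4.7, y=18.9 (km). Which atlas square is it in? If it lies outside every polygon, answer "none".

none

Cast a ray rightward from (4.7, 18.9). For each polygon, the edges (by vertex number in listed order) whose endpoints lie on opposite sides of y = 18.9, where each meets that height, and whether that is right or left of the point:
Z-13: 3–4 at x≈18.62 (right), 5–1 at x≈27.10 (right) → 2 crossings.
Z-1: 5–6 at x≈15.36 (right), 6–7 at x≈24.57 (right) → 2 crossings.
Z-9: 1–2 at x≈30.22 (right), 4–1 at x≈30.46 (right) → 2 crossings.
Z-5: 3–4 at x≈8.55 (right), 5–1 at x≈16.83 (right) → 2 crossings.
Z-14: 2–3 at x≈14.59 (right), 4–1 at x≈24.99 (right) → 2 crossings.
Z-8: 3–4 at x≈9.47 (right), 6–7 at x≈23.16 (right) → 2 crossings.
All counts are even, so the point lies outside every listed polygon.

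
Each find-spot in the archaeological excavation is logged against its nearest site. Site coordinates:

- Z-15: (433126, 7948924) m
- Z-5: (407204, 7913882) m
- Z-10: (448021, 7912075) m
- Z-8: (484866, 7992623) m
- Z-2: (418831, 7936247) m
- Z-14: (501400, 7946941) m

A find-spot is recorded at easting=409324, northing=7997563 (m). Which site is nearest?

Z-15

Squared distances to each site:
Z-15: 2932287525.000; Z-5: 7007004161.000; Z-10: 8805655953.000; Z-8: 5730997364.000; Z-2: 3850034905.000; Z-14: 11040576660.000.
Minimum at Z-15.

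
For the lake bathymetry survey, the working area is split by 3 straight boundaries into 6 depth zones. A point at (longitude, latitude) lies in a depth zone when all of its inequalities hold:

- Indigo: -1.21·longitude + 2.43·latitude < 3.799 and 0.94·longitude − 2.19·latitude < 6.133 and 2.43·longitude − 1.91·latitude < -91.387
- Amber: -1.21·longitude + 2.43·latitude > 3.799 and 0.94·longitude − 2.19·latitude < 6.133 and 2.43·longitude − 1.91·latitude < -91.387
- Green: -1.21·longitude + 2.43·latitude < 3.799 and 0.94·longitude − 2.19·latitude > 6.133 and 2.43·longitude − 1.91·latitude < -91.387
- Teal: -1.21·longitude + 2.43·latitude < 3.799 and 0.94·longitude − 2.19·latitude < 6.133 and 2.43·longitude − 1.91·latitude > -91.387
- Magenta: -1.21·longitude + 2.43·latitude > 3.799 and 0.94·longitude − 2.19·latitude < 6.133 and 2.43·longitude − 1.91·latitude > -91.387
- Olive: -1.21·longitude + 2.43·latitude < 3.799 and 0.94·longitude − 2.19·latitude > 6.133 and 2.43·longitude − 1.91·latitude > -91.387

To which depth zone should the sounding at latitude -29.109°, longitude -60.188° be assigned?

Olive

-1.21·-60.188 + 2.43·-29.109 = 2.093, which is < 3.799
0.94·-60.188 − 2.19·-29.109 = 7.172, which is > 6.133
2.43·-60.188 − 1.91·-29.109 = -90.659, which is > -91.387
This sign pattern matches Olive.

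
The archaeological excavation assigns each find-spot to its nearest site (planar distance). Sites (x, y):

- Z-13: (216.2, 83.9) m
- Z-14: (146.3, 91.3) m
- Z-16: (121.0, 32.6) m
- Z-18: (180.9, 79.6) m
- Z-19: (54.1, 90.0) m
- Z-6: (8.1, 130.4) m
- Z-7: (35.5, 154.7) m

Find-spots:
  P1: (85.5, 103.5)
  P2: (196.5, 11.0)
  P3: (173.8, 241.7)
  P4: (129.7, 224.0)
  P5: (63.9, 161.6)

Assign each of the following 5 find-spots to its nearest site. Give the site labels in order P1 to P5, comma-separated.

P1 → Z-19 (d²=1168.21)
P2 → Z-18 (d²=4949.32)
P3 → Z-14 (d²=23376.41)
P4 → Z-7 (d²=13676.13)
P5 → Z-7 (d²=854.17)

Z-19, Z-18, Z-14, Z-7, Z-7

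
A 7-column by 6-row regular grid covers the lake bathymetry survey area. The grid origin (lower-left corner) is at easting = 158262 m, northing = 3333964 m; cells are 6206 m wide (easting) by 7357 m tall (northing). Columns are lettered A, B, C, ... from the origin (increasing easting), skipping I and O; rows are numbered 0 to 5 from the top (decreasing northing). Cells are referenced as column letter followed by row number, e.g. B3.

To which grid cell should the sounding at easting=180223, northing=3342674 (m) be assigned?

D4

Column index: ⌊(180223 − 158262) / 6206⌋ = ⌊3.539⌋ = 3 → column D
Row offset from origin: ⌊(3342674 − 3333964) / 7357⌋ = ⌊1.184⌋ = 1 → row 4 (counted from top)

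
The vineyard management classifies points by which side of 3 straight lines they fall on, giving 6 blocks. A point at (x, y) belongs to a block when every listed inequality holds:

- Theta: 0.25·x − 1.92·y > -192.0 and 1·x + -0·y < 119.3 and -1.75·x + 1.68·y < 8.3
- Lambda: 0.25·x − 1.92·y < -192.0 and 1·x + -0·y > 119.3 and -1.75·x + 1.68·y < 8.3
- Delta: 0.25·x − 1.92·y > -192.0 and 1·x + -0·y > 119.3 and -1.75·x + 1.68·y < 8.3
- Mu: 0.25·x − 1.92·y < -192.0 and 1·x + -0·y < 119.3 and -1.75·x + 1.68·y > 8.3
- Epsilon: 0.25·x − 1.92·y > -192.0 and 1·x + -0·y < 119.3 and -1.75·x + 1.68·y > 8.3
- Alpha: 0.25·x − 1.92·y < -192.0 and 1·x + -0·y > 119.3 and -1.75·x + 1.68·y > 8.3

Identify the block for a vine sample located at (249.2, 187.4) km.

Lambda

0.25·249.2 − 1.92·187.4 = -297.508, which is < -192.0
1·249.2 + -0·187.4 = 249.200, which is > 119.3
-1.75·249.2 + 1.68·187.4 = -121.268, which is < 8.3
This sign pattern matches Lambda.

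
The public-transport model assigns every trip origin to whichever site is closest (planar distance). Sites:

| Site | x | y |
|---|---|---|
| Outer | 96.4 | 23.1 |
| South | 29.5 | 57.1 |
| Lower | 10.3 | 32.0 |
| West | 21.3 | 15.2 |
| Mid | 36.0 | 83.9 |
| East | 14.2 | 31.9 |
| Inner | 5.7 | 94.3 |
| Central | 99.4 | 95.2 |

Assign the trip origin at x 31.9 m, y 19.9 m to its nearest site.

West

Squared distances to each site:
Outer: 4170.490; South: 1389.600; Lower: 612.970; West: 134.450; Mid: 4112.810; East: 457.290; Inner: 6221.800; Central: 10226.340.
Minimum at West.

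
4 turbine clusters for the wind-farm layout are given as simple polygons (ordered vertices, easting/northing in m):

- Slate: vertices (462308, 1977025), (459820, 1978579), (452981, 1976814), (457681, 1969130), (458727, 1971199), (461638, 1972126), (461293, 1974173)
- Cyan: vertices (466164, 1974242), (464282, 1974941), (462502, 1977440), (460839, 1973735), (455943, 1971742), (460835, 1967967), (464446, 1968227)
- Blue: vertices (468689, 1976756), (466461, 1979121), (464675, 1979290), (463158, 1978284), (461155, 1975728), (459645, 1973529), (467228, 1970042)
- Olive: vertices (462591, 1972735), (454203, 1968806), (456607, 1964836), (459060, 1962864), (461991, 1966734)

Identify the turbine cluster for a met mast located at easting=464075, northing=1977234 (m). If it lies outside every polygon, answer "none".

Cast a ray rightward from (464075, 1977234). For each polygon, the edges (by vertex number in listed order) whose endpoints lie on opposite sides of northing = 1977234, where each meets that height, and whether that is right or left of the point:
Slate: 1–2 at easting≈461973.4 (left), 2–3 at easting≈454608.4 (left) → 0 crossings.
Cyan: 2–3 at easting≈462648.7 (left), 3–4 at easting≈462409.5 (left) → 0 crossings.
Blue: 1–2 at easting≈468238.7 (right), 4–5 at easting≈462335.2 (left) → 1 crossing.
Olive: no edge straddles that height → 0 crossings.
Only Blue has an odd count, so the point is inside Blue.

Blue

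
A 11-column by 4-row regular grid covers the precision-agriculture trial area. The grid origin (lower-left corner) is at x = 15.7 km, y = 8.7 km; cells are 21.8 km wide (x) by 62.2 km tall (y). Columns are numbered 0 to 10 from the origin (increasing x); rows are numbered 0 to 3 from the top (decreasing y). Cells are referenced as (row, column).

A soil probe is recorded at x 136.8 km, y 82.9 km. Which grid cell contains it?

Column index: ⌊(136.8 − 15.7) / 21.8⌋ = ⌊5.555⌋ = 5
Row offset from origin: ⌊(82.9 − 8.7) / 62.2⌋ = ⌊1.193⌋ = 1 → row 2 (counted from top)

(2, 5)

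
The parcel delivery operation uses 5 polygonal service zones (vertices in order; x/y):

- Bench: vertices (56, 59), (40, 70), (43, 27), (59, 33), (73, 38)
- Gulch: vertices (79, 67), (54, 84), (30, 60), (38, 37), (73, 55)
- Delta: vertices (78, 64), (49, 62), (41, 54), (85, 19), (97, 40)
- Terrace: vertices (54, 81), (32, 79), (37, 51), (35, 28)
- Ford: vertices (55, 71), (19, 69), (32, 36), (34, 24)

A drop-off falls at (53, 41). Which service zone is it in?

Cast a ray rightward from (53, 41). For each polygon, the edges (by vertex number in listed order) whose endpoints lie on opposite sides of y = 41, where each meets that height, and whether that is right or left of the point:
Bench: 2–3 at x≈42.0 (left), 5–1 at x≈70.6 (right) → 1 crossing.
Gulch: 3–4 at x≈36.6 (left), 4–5 at x≈45.8 (left) → 0 crossings.
Delta: 3–4 at x≈57.3 (right), 5–1 at x≈96.2 (right) → 2 crossings.
Terrace: 3–4 at x≈36.1 (left), 4–1 at x≈39.7 (left) → 0 crossings.
Ford: 2–3 at x≈30.0 (left), 4–1 at x≈41.6 (left) → 0 crossings.
Only Bench has an odd count, so the point is inside Bench.

Bench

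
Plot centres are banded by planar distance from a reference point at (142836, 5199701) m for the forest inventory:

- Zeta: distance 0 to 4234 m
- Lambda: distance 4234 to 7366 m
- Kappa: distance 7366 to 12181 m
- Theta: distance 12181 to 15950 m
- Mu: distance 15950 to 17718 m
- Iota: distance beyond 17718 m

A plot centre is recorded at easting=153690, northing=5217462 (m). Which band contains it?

Iota

Distance = √((153690−142836)² + (5217462−5199701)²) = √(117809316.000 + 315453121.000) = 20814.957 m.
17718 ≤ 20814.957 < ∞ → Iota.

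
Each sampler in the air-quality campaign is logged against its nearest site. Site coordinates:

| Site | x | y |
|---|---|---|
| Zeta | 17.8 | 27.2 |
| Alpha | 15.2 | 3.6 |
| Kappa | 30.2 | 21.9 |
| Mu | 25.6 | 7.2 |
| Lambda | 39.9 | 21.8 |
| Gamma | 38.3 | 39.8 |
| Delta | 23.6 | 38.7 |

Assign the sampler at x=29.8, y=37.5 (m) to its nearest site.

Delta

Squared distances to each site:
Zeta: 250.090; Alpha: 1362.370; Kappa: 243.520; Mu: 935.730; Lambda: 348.500; Gamma: 77.540; Delta: 39.880.
Minimum at Delta.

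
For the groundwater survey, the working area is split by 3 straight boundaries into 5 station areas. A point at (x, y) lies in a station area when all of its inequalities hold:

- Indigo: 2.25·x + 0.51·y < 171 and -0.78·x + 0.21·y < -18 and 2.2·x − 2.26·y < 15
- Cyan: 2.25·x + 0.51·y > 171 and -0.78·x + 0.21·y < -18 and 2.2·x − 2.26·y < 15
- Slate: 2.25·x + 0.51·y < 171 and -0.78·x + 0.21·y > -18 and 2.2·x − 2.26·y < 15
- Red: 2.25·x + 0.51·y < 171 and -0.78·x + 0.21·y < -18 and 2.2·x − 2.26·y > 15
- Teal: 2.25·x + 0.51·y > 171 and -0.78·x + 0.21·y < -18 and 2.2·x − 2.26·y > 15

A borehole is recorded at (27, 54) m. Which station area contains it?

2.25·27 + 0.51·54 = 88.290, which is < 171
-0.78·27 + 0.21·54 = -9.720, which is > -18
2.2·27 − 2.26·54 = -62.640, which is < 15
This sign pattern matches Slate.

Slate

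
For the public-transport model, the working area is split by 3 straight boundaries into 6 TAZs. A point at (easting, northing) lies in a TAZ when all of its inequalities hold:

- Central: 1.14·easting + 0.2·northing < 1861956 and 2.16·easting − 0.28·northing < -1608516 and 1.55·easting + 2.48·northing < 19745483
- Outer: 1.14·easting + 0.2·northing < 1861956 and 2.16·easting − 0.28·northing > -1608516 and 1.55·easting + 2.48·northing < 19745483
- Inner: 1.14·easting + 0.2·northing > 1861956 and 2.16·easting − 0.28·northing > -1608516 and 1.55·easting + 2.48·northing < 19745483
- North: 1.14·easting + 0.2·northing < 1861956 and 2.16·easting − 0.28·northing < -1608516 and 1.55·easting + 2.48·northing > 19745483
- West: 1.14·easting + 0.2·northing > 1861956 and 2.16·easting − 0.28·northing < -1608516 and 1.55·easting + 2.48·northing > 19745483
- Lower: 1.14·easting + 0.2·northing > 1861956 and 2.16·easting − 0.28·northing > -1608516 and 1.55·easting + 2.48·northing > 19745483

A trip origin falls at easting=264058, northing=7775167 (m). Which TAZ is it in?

1.14·264058 + 0.2·7775167 = 1856059.520, which is < 1861956
2.16·264058 − 0.28·7775167 = -1606681.480, which is > -1608516
1.55·264058 + 2.48·7775167 = 19691704.060, which is < 19745483
This sign pattern matches Outer.

Outer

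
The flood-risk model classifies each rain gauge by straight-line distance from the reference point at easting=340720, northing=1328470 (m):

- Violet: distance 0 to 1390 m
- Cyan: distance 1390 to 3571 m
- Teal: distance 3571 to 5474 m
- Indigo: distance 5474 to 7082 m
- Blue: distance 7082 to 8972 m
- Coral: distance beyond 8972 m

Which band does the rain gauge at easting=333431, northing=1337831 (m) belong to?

Distance = √((333431−340720)² + (1337831−1328470)²) = √(53129521.000 + 87628321.000) = 11864.141 m.
8972 ≤ 11864.141 < ∞ → Coral.

Coral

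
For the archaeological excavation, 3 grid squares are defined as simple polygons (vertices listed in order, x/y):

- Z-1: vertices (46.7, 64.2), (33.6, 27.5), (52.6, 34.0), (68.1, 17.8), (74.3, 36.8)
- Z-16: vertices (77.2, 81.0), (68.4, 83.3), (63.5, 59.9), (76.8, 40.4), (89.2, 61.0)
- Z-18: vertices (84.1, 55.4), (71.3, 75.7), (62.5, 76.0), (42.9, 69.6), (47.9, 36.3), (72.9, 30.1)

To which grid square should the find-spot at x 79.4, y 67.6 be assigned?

Z-16

Cast a ray rightward from (79.4, 67.6). For each polygon, the edges (by vertex number in listed order) whose endpoints lie on opposite sides of y = 67.6, where each meets that height, and whether that is right or left of the point:
Z-1: no edge straddles that height → 0 crossings.
Z-16: 2–3 at x≈65.11 (left), 5–1 at x≈85.24 (right) → 1 crossing.
Z-18: 1–2 at x≈76.41 (left), 4–5 at x≈43.20 (left) → 0 crossings.
Only Z-16 has an odd count, so the point is inside Z-16.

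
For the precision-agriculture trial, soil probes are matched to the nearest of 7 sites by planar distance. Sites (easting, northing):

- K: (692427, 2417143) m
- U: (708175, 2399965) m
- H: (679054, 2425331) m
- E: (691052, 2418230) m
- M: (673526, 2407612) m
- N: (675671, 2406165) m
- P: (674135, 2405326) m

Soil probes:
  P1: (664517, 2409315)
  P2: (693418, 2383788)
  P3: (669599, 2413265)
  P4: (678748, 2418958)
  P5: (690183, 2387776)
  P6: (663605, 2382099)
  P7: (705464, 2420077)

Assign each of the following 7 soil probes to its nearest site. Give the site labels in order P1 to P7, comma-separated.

P1 → M (d²=84062290.00)
P2 → U (d²=479464378.00)
P3 → M (d²=47377738.00)
P4 → H (d²=40708765.00)
P5 → U (d²=472283785.00)
P6 → P (d²=650374429.00)
P7 → K (d²=178571725.00)

M, U, M, H, U, P, K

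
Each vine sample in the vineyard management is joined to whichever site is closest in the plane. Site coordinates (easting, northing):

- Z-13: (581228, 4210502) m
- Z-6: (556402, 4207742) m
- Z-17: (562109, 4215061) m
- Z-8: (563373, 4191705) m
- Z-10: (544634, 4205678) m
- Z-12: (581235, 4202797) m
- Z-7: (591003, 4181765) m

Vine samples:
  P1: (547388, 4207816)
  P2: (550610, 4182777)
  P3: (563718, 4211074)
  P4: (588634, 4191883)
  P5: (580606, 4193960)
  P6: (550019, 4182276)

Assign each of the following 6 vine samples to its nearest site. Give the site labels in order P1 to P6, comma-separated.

P1 → Z-10 (d²=12155560.00)
P2 → Z-8 (d²=242603353.00)
P3 → Z-17 (d²=18485050.00)
P4 → Z-7 (d²=107986085.00)
P5 → Z-12 (d²=78488210.00)
P6 → Z-8 (d²=267235357.00)

Z-10, Z-8, Z-17, Z-7, Z-12, Z-8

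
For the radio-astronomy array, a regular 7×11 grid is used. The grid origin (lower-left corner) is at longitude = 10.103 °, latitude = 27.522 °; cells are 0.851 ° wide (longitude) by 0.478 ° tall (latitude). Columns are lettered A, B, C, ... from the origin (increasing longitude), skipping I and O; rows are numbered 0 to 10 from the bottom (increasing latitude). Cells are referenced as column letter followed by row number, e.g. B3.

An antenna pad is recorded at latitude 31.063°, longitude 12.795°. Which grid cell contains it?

D7

Column index: ⌊(12.795 − 10.103) / 0.851⌋ = ⌊3.163⌋ = 3 → column D
Row offset from origin: ⌊(31.063 − 27.522) / 0.478⌋ = ⌊7.408⌋ = 7 → row 7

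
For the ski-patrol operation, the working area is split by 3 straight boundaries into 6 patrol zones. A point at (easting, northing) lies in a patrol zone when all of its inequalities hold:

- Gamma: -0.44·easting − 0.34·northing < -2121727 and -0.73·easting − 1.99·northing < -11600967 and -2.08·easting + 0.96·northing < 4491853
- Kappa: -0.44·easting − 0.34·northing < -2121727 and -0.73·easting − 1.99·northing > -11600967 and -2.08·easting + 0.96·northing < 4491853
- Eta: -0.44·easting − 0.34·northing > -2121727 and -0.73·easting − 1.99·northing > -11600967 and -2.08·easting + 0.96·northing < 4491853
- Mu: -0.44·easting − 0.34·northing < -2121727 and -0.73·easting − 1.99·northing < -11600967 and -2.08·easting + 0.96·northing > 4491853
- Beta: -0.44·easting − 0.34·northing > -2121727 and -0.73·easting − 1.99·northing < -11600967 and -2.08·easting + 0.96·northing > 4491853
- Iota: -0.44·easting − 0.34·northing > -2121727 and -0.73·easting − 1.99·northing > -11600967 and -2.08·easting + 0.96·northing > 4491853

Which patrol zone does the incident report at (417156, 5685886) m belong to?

Beta

-0.44·417156 − 0.34·5685886 = -2116749.880, which is > -2121727
-0.73·417156 − 1.99·5685886 = -11619437.020, which is < -11600967
-2.08·417156 + 0.96·5685886 = 4590766.080, which is > 4491853
This sign pattern matches Beta.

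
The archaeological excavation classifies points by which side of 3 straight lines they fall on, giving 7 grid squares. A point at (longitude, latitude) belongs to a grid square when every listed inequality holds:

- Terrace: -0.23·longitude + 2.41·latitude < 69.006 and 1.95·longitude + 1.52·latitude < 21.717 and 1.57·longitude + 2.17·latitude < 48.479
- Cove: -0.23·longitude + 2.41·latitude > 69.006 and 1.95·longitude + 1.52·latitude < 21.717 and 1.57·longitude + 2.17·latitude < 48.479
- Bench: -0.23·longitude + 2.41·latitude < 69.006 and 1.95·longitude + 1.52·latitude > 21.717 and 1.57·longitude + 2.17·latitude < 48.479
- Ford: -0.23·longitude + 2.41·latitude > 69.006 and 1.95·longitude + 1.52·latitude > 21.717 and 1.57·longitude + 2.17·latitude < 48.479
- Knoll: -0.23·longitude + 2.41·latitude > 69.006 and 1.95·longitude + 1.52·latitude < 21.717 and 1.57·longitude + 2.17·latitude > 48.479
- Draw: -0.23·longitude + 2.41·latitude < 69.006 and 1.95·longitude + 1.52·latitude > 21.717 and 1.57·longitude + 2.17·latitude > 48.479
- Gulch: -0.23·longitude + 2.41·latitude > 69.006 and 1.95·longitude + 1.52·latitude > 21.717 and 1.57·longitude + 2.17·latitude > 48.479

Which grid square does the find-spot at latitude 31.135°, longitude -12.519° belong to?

-0.23·-12.519 + 2.41·31.135 = 77.915, which is > 69.006
1.95·-12.519 + 1.52·31.135 = 22.913, which is > 21.717
1.57·-12.519 + 2.17·31.135 = 47.908, which is < 48.479
This sign pattern matches Ford.

Ford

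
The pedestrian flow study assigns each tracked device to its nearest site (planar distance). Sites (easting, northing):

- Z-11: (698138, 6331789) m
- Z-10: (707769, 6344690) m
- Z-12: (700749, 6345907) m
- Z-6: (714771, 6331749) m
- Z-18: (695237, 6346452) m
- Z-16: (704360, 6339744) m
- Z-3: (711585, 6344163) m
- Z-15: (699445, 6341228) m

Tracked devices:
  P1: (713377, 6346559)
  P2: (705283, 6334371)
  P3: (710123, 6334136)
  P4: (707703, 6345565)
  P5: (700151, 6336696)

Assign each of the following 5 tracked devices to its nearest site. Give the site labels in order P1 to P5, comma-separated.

P1 → Z-3 (d²=8952080.00)
P2 → Z-16 (d²=29721058.00)
P3 → Z-6 (d²=27301673.00)
P4 → Z-10 (d²=769981.00)
P5 → Z-15 (d²=21037460.00)

Z-3, Z-16, Z-6, Z-10, Z-15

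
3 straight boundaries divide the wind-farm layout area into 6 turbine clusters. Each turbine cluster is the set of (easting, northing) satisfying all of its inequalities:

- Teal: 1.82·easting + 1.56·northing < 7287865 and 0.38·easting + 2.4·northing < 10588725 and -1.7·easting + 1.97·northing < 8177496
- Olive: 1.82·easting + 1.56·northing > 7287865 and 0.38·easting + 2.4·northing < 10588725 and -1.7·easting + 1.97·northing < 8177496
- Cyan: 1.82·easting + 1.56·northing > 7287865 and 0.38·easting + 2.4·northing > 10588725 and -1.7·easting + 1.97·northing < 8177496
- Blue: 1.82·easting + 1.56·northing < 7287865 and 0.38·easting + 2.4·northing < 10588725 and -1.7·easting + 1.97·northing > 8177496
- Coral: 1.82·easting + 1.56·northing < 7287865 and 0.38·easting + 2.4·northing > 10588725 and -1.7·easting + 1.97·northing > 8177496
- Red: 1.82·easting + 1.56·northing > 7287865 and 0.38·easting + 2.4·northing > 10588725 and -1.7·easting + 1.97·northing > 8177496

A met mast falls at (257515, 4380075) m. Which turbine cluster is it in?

1.82·257515 + 1.56·4380075 = 7301594.300, which is > 7287865
0.38·257515 + 2.4·4380075 = 10610035.700, which is > 10588725
-1.7·257515 + 1.97·4380075 = 8190972.250, which is > 8177496
This sign pattern matches Red.

Red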